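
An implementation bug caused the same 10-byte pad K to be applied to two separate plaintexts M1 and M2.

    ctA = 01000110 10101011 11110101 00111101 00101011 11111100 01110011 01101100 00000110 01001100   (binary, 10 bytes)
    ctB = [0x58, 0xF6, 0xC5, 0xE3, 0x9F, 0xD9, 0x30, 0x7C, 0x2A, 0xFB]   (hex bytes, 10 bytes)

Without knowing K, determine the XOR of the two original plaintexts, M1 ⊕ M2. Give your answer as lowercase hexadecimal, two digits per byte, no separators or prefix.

ctA ⊕ ctB = (M1 ⊕ K) ⊕ (M2 ⊕ K) = M1 ⊕ M2 — the shared key cancels under XOR.
46 xor 58 = 1e
ab xor f6 = 5d
f5 xor c5 = 30
3d xor e3 = de
2b xor 9f = b4
fc xor d9 = 25
73 xor 30 = 43
6c xor 7c = 10
06 xor 2a = 2c
4c xor fb = b7

1e5d30deb42543102cb7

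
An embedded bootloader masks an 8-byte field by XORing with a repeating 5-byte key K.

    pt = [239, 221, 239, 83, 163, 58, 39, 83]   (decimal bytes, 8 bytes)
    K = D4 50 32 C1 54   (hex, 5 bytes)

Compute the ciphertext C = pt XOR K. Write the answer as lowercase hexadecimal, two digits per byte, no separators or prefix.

The 5-byte key repeats, so the effective keystream is d4 50 32 c1 54 d4 50 32.
byte 0: ef xor d4 = 3b
byte 1: dd xor 50 = 8d
byte 2: ef xor 32 = dd
byte 3: 53 xor c1 = 92
byte 4: a3 xor 54 = f7
byte 5: 3a xor d4 = ee
byte 6: 27 xor 50 = 77
byte 7: 53 xor 32 = 61

3b8ddd92f7ee7761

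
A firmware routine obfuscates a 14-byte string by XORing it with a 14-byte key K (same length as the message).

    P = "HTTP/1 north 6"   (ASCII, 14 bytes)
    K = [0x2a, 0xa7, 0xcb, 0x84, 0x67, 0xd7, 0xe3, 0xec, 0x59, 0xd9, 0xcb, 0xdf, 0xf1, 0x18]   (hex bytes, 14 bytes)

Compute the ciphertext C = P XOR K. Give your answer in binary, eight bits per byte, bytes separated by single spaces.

01100010 11110011 10011111 11010100 01001000 11100110 11000011 10000010 00110110 10101011 10111111 10110111 11010001 00101110

48 ⊕ 2a = 62
54 ⊕ a7 = f3
54 ⊕ cb = 9f
50 ⊕ 84 = d4
2f ⊕ 67 = 48
31 ⊕ d7 = e6
20 ⊕ e3 = c3
6e ⊕ ec = 82
6f ⊕ 59 = 36
72 ⊕ d9 = ab
74 ⊕ cb = bf
68 ⊕ df = b7
20 ⊕ f1 = d1
36 ⊕ 18 = 2e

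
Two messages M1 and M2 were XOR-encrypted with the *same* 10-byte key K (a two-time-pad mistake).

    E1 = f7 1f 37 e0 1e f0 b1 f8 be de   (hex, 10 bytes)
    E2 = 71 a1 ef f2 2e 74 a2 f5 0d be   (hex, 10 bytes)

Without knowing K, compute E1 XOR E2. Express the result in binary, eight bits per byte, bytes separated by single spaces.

E1 ⊕ E2 = (M1 ⊕ K) ⊕ (M2 ⊕ K) = M1 ⊕ M2 — the shared key cancels under XOR.
11110111 ^ 01110001 = 10000110
00011111 ^ 10100001 = 10111110
00110111 ^ 11101111 = 11011000
11100000 ^ 11110010 = 00010010
00011110 ^ 00101110 = 00110000
11110000 ^ 01110100 = 10000100
10110001 ^ 10100010 = 00010011
11111000 ^ 11110101 = 00001101
10111110 ^ 00001101 = 10110011
11011110 ^ 10111110 = 01100000

10000110 10111110 11011000 00010010 00110000 10000100 00010011 00001101 10110011 01100000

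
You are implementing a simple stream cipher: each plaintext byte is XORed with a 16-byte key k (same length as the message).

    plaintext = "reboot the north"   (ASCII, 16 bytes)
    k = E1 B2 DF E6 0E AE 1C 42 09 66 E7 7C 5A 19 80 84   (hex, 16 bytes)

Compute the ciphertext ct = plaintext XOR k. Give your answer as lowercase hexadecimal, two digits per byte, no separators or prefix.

72 ⊕ e1 = 93
65 ⊕ b2 = d7
62 ⊕ df = bd
6f ⊕ e6 = 89
6f ⊕ 0e = 61
74 ⊕ ae = da
20 ⊕ 1c = 3c
74 ⊕ 42 = 36
68 ⊕ 09 = 61
65 ⊕ 66 = 03
20 ⊕ e7 = c7
6e ⊕ 7c = 12
6f ⊕ 5a = 35
72 ⊕ 19 = 6b
74 ⊕ 80 = f4
68 ⊕ 84 = ec

93d7bd8961da3c366103c712356bf4ec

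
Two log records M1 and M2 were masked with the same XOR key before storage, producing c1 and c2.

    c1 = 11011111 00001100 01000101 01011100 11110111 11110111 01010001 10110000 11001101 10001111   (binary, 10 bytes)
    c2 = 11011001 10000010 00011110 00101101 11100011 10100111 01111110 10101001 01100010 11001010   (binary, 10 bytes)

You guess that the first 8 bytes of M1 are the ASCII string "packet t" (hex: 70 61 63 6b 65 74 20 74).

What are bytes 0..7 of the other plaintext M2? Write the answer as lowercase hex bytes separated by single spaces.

First, c1 ⊕ c2 = (M1 ⊕ K) ⊕ (M2 ⊕ K) = M1 ⊕ M2, so the key drops out. Then M2 = (M1 ⊕ M2) ⊕ M1 over the first 8 bytes.
byte 0: (df xor d9) xor 70 = 06 xor 70 = 76
byte 1: (0c xor 82) xor 61 = 8e xor 61 = ef
byte 2: (45 xor 1e) xor 63 = 5b xor 63 = 38
byte 3: (5c xor 2d) xor 6b = 71 xor 6b = 1a
byte 4: (f7 xor e3) xor 65 = 14 xor 65 = 71
byte 5: (f7 xor a7) xor 74 = 50 xor 74 = 24
byte 6: (51 xor 7e) xor 20 = 2f xor 20 = 0f
byte 7: (b0 xor a9) xor 74 = 19 xor 74 = 6d

76 ef 38 1a 71 24 0f 6d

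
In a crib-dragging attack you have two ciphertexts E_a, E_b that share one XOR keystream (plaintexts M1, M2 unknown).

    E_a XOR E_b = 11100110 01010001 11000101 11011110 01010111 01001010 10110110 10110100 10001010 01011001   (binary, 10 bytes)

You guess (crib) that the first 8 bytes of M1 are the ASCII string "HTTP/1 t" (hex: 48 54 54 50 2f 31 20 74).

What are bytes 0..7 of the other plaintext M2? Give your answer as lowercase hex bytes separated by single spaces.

ae 05 91 8e 78 7b 96 c0

Since E_a ⊕ E_b = M1 ⊕ M2, XORing with the guessed M1 bytes yields the corresponding M2 bytes: M2 = (E_a ⊕ E_b) ⊕ M1.
e6 XOR 48 = ae
51 XOR 54 = 05
c5 XOR 54 = 91
de XOR 50 = 8e
57 XOR 2f = 78
4a XOR 31 = 7b
b6 XOR 20 = 96
b4 XOR 74 = c0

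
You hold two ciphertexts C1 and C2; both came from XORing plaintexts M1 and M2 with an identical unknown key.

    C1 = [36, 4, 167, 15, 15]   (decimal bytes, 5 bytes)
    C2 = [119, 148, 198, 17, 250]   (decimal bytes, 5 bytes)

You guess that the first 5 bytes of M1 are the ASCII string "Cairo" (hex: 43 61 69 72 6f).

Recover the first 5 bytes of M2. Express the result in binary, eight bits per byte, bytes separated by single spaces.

First, C1 ⊕ C2 = (M1 ⊕ K) ⊕ (M2 ⊕ K) = M1 ⊕ M2, so the key drops out. Then M2 = (M1 ⊕ M2) ⊕ M1 over the first 5 bytes.
byte 0: (24 xor 77) xor 43 = 53 xor 43 = 10
byte 1: (04 xor 94) xor 61 = 90 xor 61 = f1
byte 2: (a7 xor c6) xor 69 = 61 xor 69 = 08
byte 3: (0f xor 11) xor 72 = 1e xor 72 = 6c
byte 4: (0f xor fa) xor 6f = f5 xor 6f = 9a

00010000 11110001 00001000 01101100 10011010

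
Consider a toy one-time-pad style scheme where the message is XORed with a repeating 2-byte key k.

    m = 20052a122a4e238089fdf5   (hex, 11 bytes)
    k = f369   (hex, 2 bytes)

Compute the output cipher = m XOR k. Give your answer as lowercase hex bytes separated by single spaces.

The 2-byte key repeats, so the effective keystream is f3 69 f3 69 f3 69 f3 69 f3 69 f3.
byte 0: 20 xor f3 = d3
byte 1: 05 xor 69 = 6c
byte 2: 2a xor f3 = d9
byte 3: 12 xor 69 = 7b
byte 4: 2a xor f3 = d9
byte 5: 4e xor 69 = 27
byte 6: 23 xor f3 = d0
byte 7: 80 xor 69 = e9
byte 8: 89 xor f3 = 7a
byte 9: fd xor 69 = 94
byte 10: f5 xor f3 = 06

d3 6c d9 7b d9 27 d0 e9 7a 94 06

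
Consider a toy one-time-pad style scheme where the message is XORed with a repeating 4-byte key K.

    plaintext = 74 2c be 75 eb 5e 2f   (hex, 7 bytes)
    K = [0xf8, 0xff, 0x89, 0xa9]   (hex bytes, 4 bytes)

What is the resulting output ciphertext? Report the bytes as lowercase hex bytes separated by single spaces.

8c d3 37 dc 13 a1 a6

The 4-byte key repeats, so the effective keystream is f8 ff 89 a9 f8 ff 89.
byte 0: 01110100 ⊕ 11111000 = 10001100
byte 1: 00101100 ⊕ 11111111 = 11010011
byte 2: 10111110 ⊕ 10001001 = 00110111
byte 3: 01110101 ⊕ 10101001 = 11011100
byte 4: 11101011 ⊕ 11111000 = 00010011
byte 5: 01011110 ⊕ 11111111 = 10100001
byte 6: 00101111 ⊕ 10001001 = 10100110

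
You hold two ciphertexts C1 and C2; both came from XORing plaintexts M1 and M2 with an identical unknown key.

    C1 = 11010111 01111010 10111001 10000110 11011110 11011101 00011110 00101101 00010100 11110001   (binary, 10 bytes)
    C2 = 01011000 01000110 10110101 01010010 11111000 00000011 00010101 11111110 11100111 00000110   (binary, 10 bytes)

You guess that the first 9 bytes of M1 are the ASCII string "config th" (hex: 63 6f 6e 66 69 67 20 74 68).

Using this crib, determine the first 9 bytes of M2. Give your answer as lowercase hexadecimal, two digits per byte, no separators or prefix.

First, C1 ⊕ C2 = (M1 ⊕ K) ⊕ (M2 ⊕ K) = M1 ⊕ M2, so the key drops out. Then M2 = (M1 ⊕ M2) ⊕ M1 over the first 9 bytes.
byte 0: (d7 ⊕ 58) ⊕ 63 = 8f ⊕ 63 = ec
byte 1: (7a ⊕ 46) ⊕ 6f = 3c ⊕ 6f = 53
byte 2: (b9 ⊕ b5) ⊕ 6e = 0c ⊕ 6e = 62
byte 3: (86 ⊕ 52) ⊕ 66 = d4 ⊕ 66 = b2
byte 4: (de ⊕ f8) ⊕ 69 = 26 ⊕ 69 = 4f
byte 5: (dd ⊕ 03) ⊕ 67 = de ⊕ 67 = b9
byte 6: (1e ⊕ 15) ⊕ 20 = 0b ⊕ 20 = 2b
byte 7: (2d ⊕ fe) ⊕ 74 = d3 ⊕ 74 = a7
byte 8: (14 ⊕ e7) ⊕ 68 = f3 ⊕ 68 = 9b

ec5362b24fb92ba79b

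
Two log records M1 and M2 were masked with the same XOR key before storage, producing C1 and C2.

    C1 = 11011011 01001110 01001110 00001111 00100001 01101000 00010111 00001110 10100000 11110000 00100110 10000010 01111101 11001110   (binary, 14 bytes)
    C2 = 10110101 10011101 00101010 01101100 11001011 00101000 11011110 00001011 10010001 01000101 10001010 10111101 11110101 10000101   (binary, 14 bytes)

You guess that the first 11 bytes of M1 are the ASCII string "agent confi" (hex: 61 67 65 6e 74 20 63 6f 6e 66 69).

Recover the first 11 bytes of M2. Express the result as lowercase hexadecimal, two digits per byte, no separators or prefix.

First, C1 ⊕ C2 = (M1 ⊕ K) ⊕ (M2 ⊕ K) = M1 ⊕ M2, so the key drops out. Then M2 = (M1 ⊕ M2) ⊕ M1 over the first 11 bytes.
byte 0: (db xor b5) xor 61 = 6e xor 61 = 0f
byte 1: (4e xor 9d) xor 67 = d3 xor 67 = b4
byte 2: (4e xor 2a) xor 65 = 64 xor 65 = 01
byte 3: (0f xor 6c) xor 6e = 63 xor 6e = 0d
byte 4: (21 xor cb) xor 74 = ea xor 74 = 9e
byte 5: (68 xor 28) xor 20 = 40 xor 20 = 60
byte 6: (17 xor de) xor 63 = c9 xor 63 = aa
byte 7: (0e xor 0b) xor 6f = 05 xor 6f = 6a
byte 8: (a0 xor 91) xor 6e = 31 xor 6e = 5f
byte 9: (f0 xor 45) xor 66 = b5 xor 66 = d3
byte 10: (26 xor 8a) xor 69 = ac xor 69 = c5

0fb4010d9e60aa6a5fd3c5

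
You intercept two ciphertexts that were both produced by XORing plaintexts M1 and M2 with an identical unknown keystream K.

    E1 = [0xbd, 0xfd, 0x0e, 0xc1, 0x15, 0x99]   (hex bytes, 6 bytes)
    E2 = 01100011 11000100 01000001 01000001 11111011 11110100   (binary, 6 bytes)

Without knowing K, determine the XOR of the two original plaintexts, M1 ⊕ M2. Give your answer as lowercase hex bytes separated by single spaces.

de 39 4f 80 ee 6d

E1 ⊕ E2 = (M1 ⊕ K) ⊕ (M2 ⊕ K) = M1 ⊕ M2 — the shared key cancels under XOR.
10111101 xor 01100011 = 11011110
11111101 xor 11000100 = 00111001
00001110 xor 01000001 = 01001111
11000001 xor 01000001 = 10000000
00010101 xor 11111011 = 11101110
10011001 xor 11110100 = 01101101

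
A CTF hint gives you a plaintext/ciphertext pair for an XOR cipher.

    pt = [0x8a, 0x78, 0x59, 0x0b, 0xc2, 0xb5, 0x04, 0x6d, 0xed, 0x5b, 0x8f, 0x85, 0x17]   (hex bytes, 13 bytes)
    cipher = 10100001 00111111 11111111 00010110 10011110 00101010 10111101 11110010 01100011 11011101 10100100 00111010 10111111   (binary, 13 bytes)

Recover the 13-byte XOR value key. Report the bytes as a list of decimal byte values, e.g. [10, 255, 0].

[43, 71, 166, 29, 92, 159, 185, 159, 142, 134, 43, 191, 168]

Since cipher = pt ⊕ key, XORing both sides with pt gives key = pt ⊕ cipher.
8a XOR a1 = 2b
78 XOR 3f = 47
59 XOR ff = a6
0b XOR 16 = 1d
c2 XOR 9e = 5c
b5 XOR 2a = 9f
04 XOR bd = b9
6d XOR f2 = 9f
ed XOR 63 = 8e
5b XOR dd = 86
8f XOR a4 = 2b
85 XOR 3a = bf
17 XOR bf = a8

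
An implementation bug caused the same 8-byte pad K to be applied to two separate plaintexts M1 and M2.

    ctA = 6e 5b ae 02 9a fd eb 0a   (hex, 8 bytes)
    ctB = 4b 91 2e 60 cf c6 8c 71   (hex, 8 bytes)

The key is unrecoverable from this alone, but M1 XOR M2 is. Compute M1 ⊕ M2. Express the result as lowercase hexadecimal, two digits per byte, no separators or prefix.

ctA ⊕ ctB = (M1 ⊕ K) ⊕ (M2 ⊕ K) = M1 ⊕ M2 — the shared key cancels under XOR.
6e xor 4b = 25
5b xor 91 = ca
ae xor 2e = 80
02 xor 60 = 62
9a xor cf = 55
fd xor c6 = 3b
eb xor 8c = 67
0a xor 71 = 7b

25ca8062553b677b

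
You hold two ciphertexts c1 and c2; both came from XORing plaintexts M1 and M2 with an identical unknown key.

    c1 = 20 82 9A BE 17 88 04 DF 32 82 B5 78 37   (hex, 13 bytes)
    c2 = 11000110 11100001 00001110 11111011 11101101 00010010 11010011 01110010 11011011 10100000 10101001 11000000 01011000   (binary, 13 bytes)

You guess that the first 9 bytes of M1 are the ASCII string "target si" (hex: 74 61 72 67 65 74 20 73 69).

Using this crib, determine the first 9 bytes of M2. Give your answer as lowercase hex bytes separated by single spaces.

First, c1 ⊕ c2 = (M1 ⊕ K) ⊕ (M2 ⊕ K) = M1 ⊕ M2, so the key drops out. Then M2 = (M1 ⊕ M2) ⊕ M1 over the first 9 bytes.
byte 0: (20 xor c6) xor 74 = e6 xor 74 = 92
byte 1: (82 xor e1) xor 61 = 63 xor 61 = 02
byte 2: (9a xor 0e) xor 72 = 94 xor 72 = e6
byte 3: (be xor fb) xor 67 = 45 xor 67 = 22
byte 4: (17 xor ed) xor 65 = fa xor 65 = 9f
byte 5: (88 xor 12) xor 74 = 9a xor 74 = ee
byte 6: (04 xor d3) xor 20 = d7 xor 20 = f7
byte 7: (df xor 72) xor 73 = ad xor 73 = de
byte 8: (32 xor db) xor 69 = e9 xor 69 = 80

92 02 e6 22 9f ee f7 de 80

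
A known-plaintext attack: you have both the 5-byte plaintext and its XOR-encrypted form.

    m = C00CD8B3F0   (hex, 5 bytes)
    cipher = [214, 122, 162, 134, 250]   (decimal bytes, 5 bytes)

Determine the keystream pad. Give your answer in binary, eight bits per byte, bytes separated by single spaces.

00010110 01110110 01111010 00110101 00001010

Since cipher = m ⊕ pad, XORing both sides with m gives pad = m ⊕ cipher.
192 XOR 214 =  22
 12 XOR 122 = 118
216 XOR 162 = 122
179 XOR 134 =  53
240 XOR 250 =  10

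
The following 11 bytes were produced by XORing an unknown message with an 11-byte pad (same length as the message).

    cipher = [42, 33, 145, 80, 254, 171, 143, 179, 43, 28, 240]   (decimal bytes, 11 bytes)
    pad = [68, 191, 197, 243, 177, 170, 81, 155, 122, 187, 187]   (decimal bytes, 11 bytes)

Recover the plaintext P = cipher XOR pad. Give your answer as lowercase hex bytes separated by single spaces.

2a ^ 44 = 6e
21 ^ bf = 9e
91 ^ c5 = 54
50 ^ f3 = a3
fe ^ b1 = 4f
ab ^ aa = 01
8f ^ 51 = de
b3 ^ 9b = 28
2b ^ 7a = 51
1c ^ bb = a7
f0 ^ bb = 4b

6e 9e 54 a3 4f 01 de 28 51 a7 4b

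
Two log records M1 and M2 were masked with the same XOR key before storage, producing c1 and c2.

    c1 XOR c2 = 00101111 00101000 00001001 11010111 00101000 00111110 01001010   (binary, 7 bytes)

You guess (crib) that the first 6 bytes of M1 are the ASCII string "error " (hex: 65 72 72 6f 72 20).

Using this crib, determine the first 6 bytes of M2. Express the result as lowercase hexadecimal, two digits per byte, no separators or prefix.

Since c1 ⊕ c2 = M1 ⊕ M2, XORing with the guessed M1 bytes yields the corresponding M2 bytes: M2 = (c1 ⊕ c2) ⊕ M1.
00101111 XOR 01100101 = 01001010
00101000 XOR 01110010 = 01011010
00001001 XOR 01110010 = 01111011
11010111 XOR 01101111 = 10111000
00101000 XOR 01110010 = 01011010
00111110 XOR 00100000 = 00011110

4a5a7bb85a1e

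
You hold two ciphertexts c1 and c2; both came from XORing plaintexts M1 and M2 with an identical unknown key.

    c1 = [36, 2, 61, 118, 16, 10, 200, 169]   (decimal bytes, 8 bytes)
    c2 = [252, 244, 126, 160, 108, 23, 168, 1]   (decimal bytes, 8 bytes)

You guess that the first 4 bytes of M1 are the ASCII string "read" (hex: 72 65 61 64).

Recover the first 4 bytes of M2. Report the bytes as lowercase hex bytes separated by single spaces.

First, c1 ⊕ c2 = (M1 ⊕ K) ⊕ (M2 ⊕ K) = M1 ⊕ M2, so the key drops out. Then M2 = (M1 ⊕ M2) ⊕ M1 over the first 4 bytes.
byte 0: (24 ^ fc) ^ 72 = d8 ^ 72 = aa
byte 1: (02 ^ f4) ^ 65 = f6 ^ 65 = 93
byte 2: (3d ^ 7e) ^ 61 = 43 ^ 61 = 22
byte 3: (76 ^ a0) ^ 64 = d6 ^ 64 = b2

aa 93 22 b2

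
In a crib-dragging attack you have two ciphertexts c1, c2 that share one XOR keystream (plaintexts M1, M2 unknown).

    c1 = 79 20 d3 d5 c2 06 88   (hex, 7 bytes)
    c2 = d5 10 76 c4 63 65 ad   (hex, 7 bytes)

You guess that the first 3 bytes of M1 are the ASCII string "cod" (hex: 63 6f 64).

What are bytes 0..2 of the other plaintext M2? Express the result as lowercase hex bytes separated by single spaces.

cf 5f c1

First, c1 ⊕ c2 = (M1 ⊕ K) ⊕ (M2 ⊕ K) = M1 ⊕ M2, so the key drops out. Then M2 = (M1 ⊕ M2) ⊕ M1 over the first 3 bytes.
byte 0: (79 xor d5) xor 63 = ac xor 63 = cf
byte 1: (20 xor 10) xor 6f = 30 xor 6f = 5f
byte 2: (d3 xor 76) xor 64 = a5 xor 64 = c1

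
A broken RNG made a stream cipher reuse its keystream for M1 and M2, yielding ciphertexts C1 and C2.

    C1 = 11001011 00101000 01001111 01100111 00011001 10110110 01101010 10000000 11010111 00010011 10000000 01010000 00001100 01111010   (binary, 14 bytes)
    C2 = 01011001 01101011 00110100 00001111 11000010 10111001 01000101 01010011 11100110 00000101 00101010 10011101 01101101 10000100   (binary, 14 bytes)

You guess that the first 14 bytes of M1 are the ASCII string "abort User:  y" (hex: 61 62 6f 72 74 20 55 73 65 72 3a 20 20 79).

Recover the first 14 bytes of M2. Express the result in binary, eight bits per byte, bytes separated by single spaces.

11110011 00100001 00010100 00011010 10101111 00101111 01111010 10100000 01010100 01100100 10010000 11101101 01000001 10000111

First, C1 ⊕ C2 = (M1 ⊕ K) ⊕ (M2 ⊕ K) = M1 ⊕ M2, so the key drops out. Then M2 = (M1 ⊕ M2) ⊕ M1 over the first 14 bytes.
byte 0: (cb xor 59) xor 61 = 92 xor 61 = f3
byte 1: (28 xor 6b) xor 62 = 43 xor 62 = 21
byte 2: (4f xor 34) xor 6f = 7b xor 6f = 14
byte 3: (67 xor 0f) xor 72 = 68 xor 72 = 1a
byte 4: (19 xor c2) xor 74 = db xor 74 = af
byte 5: (b6 xor b9) xor 20 = 0f xor 20 = 2f
byte 6: (6a xor 45) xor 55 = 2f xor 55 = 7a
byte 7: (80 xor 53) xor 73 = d3 xor 73 = a0
byte 8: (d7 xor e6) xor 65 = 31 xor 65 = 54
byte 9: (13 xor 05) xor 72 = 16 xor 72 = 64
byte 10: (80 xor 2a) xor 3a = aa xor 3a = 90
byte 11: (50 xor 9d) xor 20 = cd xor 20 = ed
byte 12: (0c xor 6d) xor 20 = 61 xor 20 = 41
byte 13: (7a xor 84) xor 79 = fe xor 79 = 87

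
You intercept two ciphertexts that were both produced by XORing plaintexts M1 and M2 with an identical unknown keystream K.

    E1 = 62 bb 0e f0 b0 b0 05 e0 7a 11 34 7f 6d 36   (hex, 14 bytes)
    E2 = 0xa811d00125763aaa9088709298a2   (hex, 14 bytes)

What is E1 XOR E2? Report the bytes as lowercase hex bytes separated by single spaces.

E1 ⊕ E2 = (M1 ⊕ K) ⊕ (M2 ⊕ K) = M1 ⊕ M2 — the shared key cancels under XOR.
01100010 ^ 10101000 = 11001010
10111011 ^ 00010001 = 10101010
00001110 ^ 11010000 = 11011110
11110000 ^ 00000001 = 11110001
10110000 ^ 00100101 = 10010101
10110000 ^ 01110110 = 11000110
00000101 ^ 00111010 = 00111111
11100000 ^ 10101010 = 01001010
01111010 ^ 10010000 = 11101010
00010001 ^ 10001000 = 10011001
00110100 ^ 01110000 = 01000100
01111111 ^ 10010010 = 11101101
01101101 ^ 10011000 = 11110101
00110110 ^ 10100010 = 10010100

ca aa de f1 95 c6 3f 4a ea 99 44 ed f5 94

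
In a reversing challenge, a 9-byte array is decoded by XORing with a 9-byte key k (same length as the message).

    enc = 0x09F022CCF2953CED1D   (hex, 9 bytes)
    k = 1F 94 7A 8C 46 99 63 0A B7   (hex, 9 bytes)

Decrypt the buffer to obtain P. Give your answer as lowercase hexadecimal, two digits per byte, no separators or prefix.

16645840b40c5fe7aa

XOR is its own inverse, so applying the key byte-wise gives the result directly.
09 ^ 1f = 16
f0 ^ 94 = 64
22 ^ 7a = 58
cc ^ 8c = 40
f2 ^ 46 = b4
95 ^ 99 = 0c
3c ^ 63 = 5f
ed ^ 0a = e7
1d ^ b7 = aa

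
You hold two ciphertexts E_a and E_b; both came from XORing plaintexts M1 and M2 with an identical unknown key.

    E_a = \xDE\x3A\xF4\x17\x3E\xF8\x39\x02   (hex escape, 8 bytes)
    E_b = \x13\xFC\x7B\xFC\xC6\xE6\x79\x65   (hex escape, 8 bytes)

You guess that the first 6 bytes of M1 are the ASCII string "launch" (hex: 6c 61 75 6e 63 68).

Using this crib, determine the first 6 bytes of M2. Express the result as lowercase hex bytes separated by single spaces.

a1 a7 fa 85 9b 76

First, E_a ⊕ E_b = (M1 ⊕ K) ⊕ (M2 ⊕ K) = M1 ⊕ M2, so the key drops out. Then M2 = (M1 ⊕ M2) ⊕ M1 over the first 6 bytes.
byte 0: (de ⊕ 13) ⊕ 6c = cd ⊕ 6c = a1
byte 1: (3a ⊕ fc) ⊕ 61 = c6 ⊕ 61 = a7
byte 2: (f4 ⊕ 7b) ⊕ 75 = 8f ⊕ 75 = fa
byte 3: (17 ⊕ fc) ⊕ 6e = eb ⊕ 6e = 85
byte 4: (3e ⊕ c6) ⊕ 63 = f8 ⊕ 63 = 9b
byte 5: (f8 ⊕ e6) ⊕ 68 = 1e ⊕ 68 = 76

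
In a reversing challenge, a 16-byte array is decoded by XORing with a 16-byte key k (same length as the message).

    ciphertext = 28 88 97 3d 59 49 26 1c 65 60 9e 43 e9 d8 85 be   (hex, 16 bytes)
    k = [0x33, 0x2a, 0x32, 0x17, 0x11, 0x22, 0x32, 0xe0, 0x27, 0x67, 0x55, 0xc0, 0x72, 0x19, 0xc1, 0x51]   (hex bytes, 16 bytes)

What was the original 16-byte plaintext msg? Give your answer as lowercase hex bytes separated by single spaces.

1b a2 a5 2a 48 6b 14 fc 42 07 cb 83 9b c1 44 ef

XOR is its own inverse, so applying the key byte-wise gives the result directly.
 40 ⊕  51 =  27
136 ⊕  42 = 162
151 ⊕  50 = 165
 61 ⊕  23 =  42
 89 ⊕  17 =  72
 73 ⊕  34 = 107
 38 ⊕  50 =  20
 28 ⊕ 224 = 252
101 ⊕  39 =  66
 96 ⊕ 103 =   7
158 ⊕  85 = 203
 67 ⊕ 192 = 131
233 ⊕ 114 = 155
216 ⊕  25 = 193
133 ⊕ 193 =  68
190 ⊕  81 = 239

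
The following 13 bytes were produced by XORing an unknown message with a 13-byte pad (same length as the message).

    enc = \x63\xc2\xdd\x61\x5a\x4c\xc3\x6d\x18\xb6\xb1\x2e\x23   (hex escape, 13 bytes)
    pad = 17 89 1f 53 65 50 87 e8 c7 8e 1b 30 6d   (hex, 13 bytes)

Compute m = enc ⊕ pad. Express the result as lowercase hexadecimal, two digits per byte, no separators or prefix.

744bc2323f1c4485df38aa1e4e

XOR is its own inverse, so applying the key byte-wise gives the result directly.
63 XOR 17 = 74
c2 XOR 89 = 4b
dd XOR 1f = c2
61 XOR 53 = 32
5a XOR 65 = 3f
4c XOR 50 = 1c
c3 XOR 87 = 44
6d XOR e8 = 85
18 XOR c7 = df
b6 XOR 8e = 38
b1 XOR 1b = aa
2e XOR 30 = 1e
23 XOR 6d = 4e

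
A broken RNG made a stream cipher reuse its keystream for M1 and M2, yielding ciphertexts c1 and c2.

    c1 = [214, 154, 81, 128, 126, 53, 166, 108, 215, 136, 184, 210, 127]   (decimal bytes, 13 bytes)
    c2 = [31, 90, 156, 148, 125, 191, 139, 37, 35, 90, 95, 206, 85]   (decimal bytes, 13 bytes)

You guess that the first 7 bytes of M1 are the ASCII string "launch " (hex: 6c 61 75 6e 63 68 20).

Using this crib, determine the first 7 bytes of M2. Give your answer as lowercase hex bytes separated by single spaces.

a5 a1 b8 7a 60 e2 0d

First, c1 ⊕ c2 = (M1 ⊕ K) ⊕ (M2 ⊕ K) = M1 ⊕ M2, so the key drops out. Then M2 = (M1 ⊕ M2) ⊕ M1 over the first 7 bytes.
byte 0: (d6 xor 1f) xor 6c = c9 xor 6c = a5
byte 1: (9a xor 5a) xor 61 = c0 xor 61 = a1
byte 2: (51 xor 9c) xor 75 = cd xor 75 = b8
byte 3: (80 xor 94) xor 6e = 14 xor 6e = 7a
byte 4: (7e xor 7d) xor 63 = 03 xor 63 = 60
byte 5: (35 xor bf) xor 68 = 8a xor 68 = e2
byte 6: (a6 xor 8b) xor 20 = 2d xor 20 = 0d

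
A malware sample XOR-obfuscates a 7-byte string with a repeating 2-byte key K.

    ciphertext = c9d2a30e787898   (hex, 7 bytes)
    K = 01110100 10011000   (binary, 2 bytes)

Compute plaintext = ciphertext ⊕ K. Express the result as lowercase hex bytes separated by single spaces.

The 2-byte key repeats, so the effective keystream is 74 98 74 98 74 98 74.
byte 0: 201 xor 116 = 189
byte 1: 210 xor 152 =  74
byte 2: 163 xor 116 = 215
byte 3:  14 xor 152 = 150
byte 4: 120 xor 116 =  12
byte 5: 120 xor 152 = 224
byte 6: 152 xor 116 = 236

bd 4a d7 96 0c e0 ec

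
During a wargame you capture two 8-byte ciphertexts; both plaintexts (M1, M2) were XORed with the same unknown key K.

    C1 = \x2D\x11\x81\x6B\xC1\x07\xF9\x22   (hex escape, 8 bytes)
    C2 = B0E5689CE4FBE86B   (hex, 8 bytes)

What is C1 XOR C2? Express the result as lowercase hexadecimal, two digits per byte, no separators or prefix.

C1 ⊕ C2 = (M1 ⊕ K) ⊕ (M2 ⊕ K) = M1 ⊕ M2 — the shared key cancels under XOR.
 45 ^ 176 = 157
 17 ^ 229 = 244
129 ^ 104 = 233
107 ^ 156 = 247
193 ^ 228 =  37
  7 ^ 251 = 252
249 ^ 232 =  17
 34 ^ 107 =  73

9df4e9f725fc1149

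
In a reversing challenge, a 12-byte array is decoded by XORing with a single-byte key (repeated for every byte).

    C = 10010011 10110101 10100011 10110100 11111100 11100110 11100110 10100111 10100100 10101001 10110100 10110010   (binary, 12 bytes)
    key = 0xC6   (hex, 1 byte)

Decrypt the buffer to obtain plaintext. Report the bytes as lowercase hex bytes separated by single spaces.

55 73 65 72 3a 20 20 61 62 6f 72 74

The 1-byte key repeats, so the effective keystream is c6 c6 c6 c6 c6 c6 c6 c6 c6 c6 c6 c6.
byte 0: 93 ^ c6 = 55
byte 1: b5 ^ c6 = 73
byte 2: a3 ^ c6 = 65
byte 3: b4 ^ c6 = 72
byte 4: fc ^ c6 = 3a
byte 5: e6 ^ c6 = 20
byte 6: e6 ^ c6 = 20
byte 7: a7 ^ c6 = 61
byte 8: a4 ^ c6 = 62
byte 9: a9 ^ c6 = 6f
byte 10: b4 ^ c6 = 72
byte 11: b2 ^ c6 = 74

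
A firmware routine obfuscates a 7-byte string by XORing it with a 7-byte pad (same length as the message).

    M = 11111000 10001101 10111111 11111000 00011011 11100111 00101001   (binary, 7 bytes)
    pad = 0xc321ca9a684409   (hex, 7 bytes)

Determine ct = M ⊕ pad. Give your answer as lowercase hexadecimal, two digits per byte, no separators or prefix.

3bac756273a320

11111000 XOR 11000011 = 00111011
10001101 XOR 00100001 = 10101100
10111111 XOR 11001010 = 01110101
11111000 XOR 10011010 = 01100010
00011011 XOR 01101000 = 01110011
11100111 XOR 01000100 = 10100011
00101001 XOR 00001001 = 00100000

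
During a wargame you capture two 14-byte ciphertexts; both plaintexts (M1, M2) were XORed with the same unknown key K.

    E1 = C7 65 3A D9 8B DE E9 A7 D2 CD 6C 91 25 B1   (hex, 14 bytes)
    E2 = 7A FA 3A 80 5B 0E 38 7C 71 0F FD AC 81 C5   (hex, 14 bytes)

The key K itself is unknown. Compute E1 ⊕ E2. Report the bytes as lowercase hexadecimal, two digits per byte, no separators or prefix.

bd9f0059d0d0d1dba3c2913da474

E1 ⊕ E2 = (M1 ⊕ K) ⊕ (M2 ⊕ K) = M1 ⊕ M2 — the shared key cancels under XOR.
199 ⊕ 122 = 189
101 ⊕ 250 = 159
 58 ⊕  58 =   0
217 ⊕ 128 =  89
139 ⊕  91 = 208
222 ⊕  14 = 208
233 ⊕  56 = 209
167 ⊕ 124 = 219
210 ⊕ 113 = 163
205 ⊕  15 = 194
108 ⊕ 253 = 145
145 ⊕ 172 =  61
 37 ⊕ 129 = 164
177 ⊕ 197 = 116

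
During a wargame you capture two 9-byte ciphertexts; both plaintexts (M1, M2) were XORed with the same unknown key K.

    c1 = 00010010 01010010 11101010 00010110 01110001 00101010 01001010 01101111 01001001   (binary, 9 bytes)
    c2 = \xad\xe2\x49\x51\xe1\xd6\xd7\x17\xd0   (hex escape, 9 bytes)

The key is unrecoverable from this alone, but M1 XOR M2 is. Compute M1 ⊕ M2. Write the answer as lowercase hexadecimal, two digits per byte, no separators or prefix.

bfb0a34790fc9d7899

c1 ⊕ c2 = (M1 ⊕ K) ⊕ (M2 ⊕ K) = M1 ⊕ M2 — the shared key cancels under XOR.
byte 0: 00010010 ⊕ 10101101 = 10111111
byte 1: 01010010 ⊕ 11100010 = 10110000
byte 2: 11101010 ⊕ 01001001 = 10100011
byte 3: 00010110 ⊕ 01010001 = 01000111
byte 4: 01110001 ⊕ 11100001 = 10010000
byte 5: 00101010 ⊕ 11010110 = 11111100
byte 6: 01001010 ⊕ 11010111 = 10011101
byte 7: 01101111 ⊕ 00010111 = 01111000
byte 8: 01001001 ⊕ 11010000 = 10011001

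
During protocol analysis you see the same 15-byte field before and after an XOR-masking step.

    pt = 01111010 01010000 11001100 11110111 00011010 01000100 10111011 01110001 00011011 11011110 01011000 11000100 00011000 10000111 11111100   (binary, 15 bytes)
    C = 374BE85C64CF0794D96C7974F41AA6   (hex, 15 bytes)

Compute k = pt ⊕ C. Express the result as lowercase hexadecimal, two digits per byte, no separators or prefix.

Since C = pt ⊕ k, XORing both sides with pt gives k = pt ⊕ C.
byte 0: 7a XOR 37 = 4d
byte 1: 50 XOR 4b = 1b
byte 2: cc XOR e8 = 24
byte 3: f7 XOR 5c = ab
byte 4: 1a XOR 64 = 7e
byte 5: 44 XOR cf = 8b
byte 6: bb XOR 07 = bc
byte 7: 71 XOR 94 = e5
byte 8: 1b XOR d9 = c2
byte 9: de XOR 6c = b2
byte 10: 58 XOR 79 = 21
byte 11: c4 XOR 74 = b0
byte 12: 18 XOR f4 = ec
byte 13: 87 XOR 1a = 9d
byte 14: fc XOR a6 = 5a

4d1b24ab7e8bbce5c2b221b0ec9d5a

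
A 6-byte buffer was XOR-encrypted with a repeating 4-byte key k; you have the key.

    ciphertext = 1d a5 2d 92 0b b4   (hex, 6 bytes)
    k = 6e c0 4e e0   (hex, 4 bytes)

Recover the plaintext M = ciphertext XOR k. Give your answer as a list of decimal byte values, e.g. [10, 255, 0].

[115, 101, 99, 114, 101, 116]

The 4-byte key repeats, so the effective keystream is 6e c0 4e e0 6e c0.
byte 0: 1d ⊕ 6e = 73
byte 1: a5 ⊕ c0 = 65
byte 2: 2d ⊕ 4e = 63
byte 3: 92 ⊕ e0 = 72
byte 4: 0b ⊕ 6e = 65
byte 5: b4 ⊕ c0 = 74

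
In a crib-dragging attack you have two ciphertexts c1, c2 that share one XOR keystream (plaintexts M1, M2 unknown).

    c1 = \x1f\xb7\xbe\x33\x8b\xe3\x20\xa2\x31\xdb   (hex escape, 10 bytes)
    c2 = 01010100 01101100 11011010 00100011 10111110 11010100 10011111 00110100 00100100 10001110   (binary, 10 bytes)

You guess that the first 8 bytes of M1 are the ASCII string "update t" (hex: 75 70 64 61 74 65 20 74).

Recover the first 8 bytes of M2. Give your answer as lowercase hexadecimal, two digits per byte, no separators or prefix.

3eab007141529fe2

First, c1 ⊕ c2 = (M1 ⊕ K) ⊕ (M2 ⊕ K) = M1 ⊕ M2, so the key drops out. Then M2 = (M1 ⊕ M2) ⊕ M1 over the first 8 bytes.
byte 0: (1f ⊕ 54) ⊕ 75 = 4b ⊕ 75 = 3e
byte 1: (b7 ⊕ 6c) ⊕ 70 = db ⊕ 70 = ab
byte 2: (be ⊕ da) ⊕ 64 = 64 ⊕ 64 = 00
byte 3: (33 ⊕ 23) ⊕ 61 = 10 ⊕ 61 = 71
byte 4: (8b ⊕ be) ⊕ 74 = 35 ⊕ 74 = 41
byte 5: (e3 ⊕ d4) ⊕ 65 = 37 ⊕ 65 = 52
byte 6: (20 ⊕ 9f) ⊕ 20 = bf ⊕ 20 = 9f
byte 7: (a2 ⊕ 34) ⊕ 74 = 96 ⊕ 74 = e2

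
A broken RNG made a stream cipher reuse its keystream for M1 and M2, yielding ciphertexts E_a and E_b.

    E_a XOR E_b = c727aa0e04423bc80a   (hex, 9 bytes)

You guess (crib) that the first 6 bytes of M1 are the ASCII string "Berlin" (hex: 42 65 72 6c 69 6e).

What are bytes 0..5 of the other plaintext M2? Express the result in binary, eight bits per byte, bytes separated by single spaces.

Since E_a ⊕ E_b = M1 ⊕ M2, XORing with the guessed M1 bytes yields the corresponding M2 bytes: M2 = (E_a ⊕ E_b) ⊕ M1.
byte 0: c7 ⊕ 42 = 85
byte 1: 27 ⊕ 65 = 42
byte 2: aa ⊕ 72 = d8
byte 3: 0e ⊕ 6c = 62
byte 4: 04 ⊕ 69 = 6d
byte 5: 42 ⊕ 6e = 2c

10000101 01000010 11011000 01100010 01101101 00101100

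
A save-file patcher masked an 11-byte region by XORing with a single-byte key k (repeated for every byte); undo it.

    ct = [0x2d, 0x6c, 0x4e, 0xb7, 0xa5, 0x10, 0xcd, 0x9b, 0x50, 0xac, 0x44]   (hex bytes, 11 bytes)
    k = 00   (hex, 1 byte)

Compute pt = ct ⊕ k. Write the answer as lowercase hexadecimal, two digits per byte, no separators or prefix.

The 1-byte key repeats, so the effective keystream is 00 00 00 00 00 00 00 00 00 00 00.
byte 0: 2d ^ 00 = 2d
byte 1: 6c ^ 00 = 6c
byte 2: 4e ^ 00 = 4e
byte 3: b7 ^ 00 = b7
byte 4: a5 ^ 00 = a5
byte 5: 10 ^ 00 = 10
byte 6: cd ^ 00 = cd
byte 7: 9b ^ 00 = 9b
byte 8: 50 ^ 00 = 50
byte 9: ac ^ 00 = ac
byte 10: 44 ^ 00 = 44

2d6c4eb7a510cd9b50ac44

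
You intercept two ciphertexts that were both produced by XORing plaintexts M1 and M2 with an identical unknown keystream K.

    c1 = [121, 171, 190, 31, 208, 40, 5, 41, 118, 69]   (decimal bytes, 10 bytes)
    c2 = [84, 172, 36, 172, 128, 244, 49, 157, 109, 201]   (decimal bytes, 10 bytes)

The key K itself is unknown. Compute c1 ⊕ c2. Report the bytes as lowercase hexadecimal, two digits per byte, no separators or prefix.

c1 ⊕ c2 = (M1 ⊕ K) ⊕ (M2 ⊕ K) = M1 ⊕ M2 — the shared key cancels under XOR.
121 XOR  84 =  45
171 XOR 172 =   7
190 XOR  36 = 154
 31 XOR 172 = 179
208 XOR 128 =  80
 40 XOR 244 = 220
  5 XOR  49 =  52
 41 XOR 157 = 180
118 XOR 109 =  27
 69 XOR 201 = 140

2d079ab350dc34b41b8c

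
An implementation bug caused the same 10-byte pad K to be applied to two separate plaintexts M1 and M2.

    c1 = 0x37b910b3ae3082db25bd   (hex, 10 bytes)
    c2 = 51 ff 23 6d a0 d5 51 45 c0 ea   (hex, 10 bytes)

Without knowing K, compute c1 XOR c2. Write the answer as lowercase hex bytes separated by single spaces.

66 46 33 de 0e e5 d3 9e e5 57

c1 ⊕ c2 = (M1 ⊕ K) ⊕ (M2 ⊕ K) = M1 ⊕ M2 — the shared key cancels under XOR.
 55 ^  81 = 102
185 ^ 255 =  70
 16 ^  35 =  51
179 ^ 109 = 222
174 ^ 160 =  14
 48 ^ 213 = 229
130 ^  81 = 211
219 ^  69 = 158
 37 ^ 192 = 229
189 ^ 234 =  87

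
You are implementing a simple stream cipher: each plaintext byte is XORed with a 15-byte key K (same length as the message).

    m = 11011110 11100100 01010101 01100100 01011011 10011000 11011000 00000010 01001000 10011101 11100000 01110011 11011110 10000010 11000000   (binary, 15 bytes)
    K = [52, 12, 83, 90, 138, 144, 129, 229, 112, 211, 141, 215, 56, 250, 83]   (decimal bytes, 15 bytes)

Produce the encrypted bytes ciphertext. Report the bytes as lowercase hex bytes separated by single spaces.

ea e8 06 3e d1 08 59 e7 38 4e 6d a4 e6 78 93

byte 0: de xor 34 = ea
byte 1: e4 xor 0c = e8
byte 2: 55 xor 53 = 06
byte 3: 64 xor 5a = 3e
byte 4: 5b xor 8a = d1
byte 5: 98 xor 90 = 08
byte 6: d8 xor 81 = 59
byte 7: 02 xor e5 = e7
byte 8: 48 xor 70 = 38
byte 9: 9d xor d3 = 4e
byte 10: e0 xor 8d = 6d
byte 11: 73 xor d7 = a4
byte 12: de xor 38 = e6
byte 13: 82 xor fa = 78
byte 14: c0 xor 53 = 93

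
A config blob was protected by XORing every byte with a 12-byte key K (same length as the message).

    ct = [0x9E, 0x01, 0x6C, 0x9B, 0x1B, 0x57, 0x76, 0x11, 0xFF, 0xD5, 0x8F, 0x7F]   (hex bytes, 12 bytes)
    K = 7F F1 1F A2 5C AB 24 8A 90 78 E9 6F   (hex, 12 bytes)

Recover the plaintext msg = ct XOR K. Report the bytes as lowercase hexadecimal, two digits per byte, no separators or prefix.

XOR is its own inverse, so applying the key byte-wise gives the result directly.
byte 0: 9e XOR 7f = e1
byte 1: 01 XOR f1 = f0
byte 2: 6c XOR 1f = 73
byte 3: 9b XOR a2 = 39
byte 4: 1b XOR 5c = 47
byte 5: 57 XOR ab = fc
byte 6: 76 XOR 24 = 52
byte 7: 11 XOR 8a = 9b
byte 8: ff XOR 90 = 6f
byte 9: d5 XOR 78 = ad
byte 10: 8f XOR e9 = 66
byte 11: 7f XOR 6f = 10

e1f0733947fc529b6fad6610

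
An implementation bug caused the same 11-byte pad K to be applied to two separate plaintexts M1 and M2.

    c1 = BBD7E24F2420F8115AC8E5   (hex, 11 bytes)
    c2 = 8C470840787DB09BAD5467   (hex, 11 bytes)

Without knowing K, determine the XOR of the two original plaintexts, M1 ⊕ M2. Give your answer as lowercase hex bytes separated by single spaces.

37 90 ea 0f 5c 5d 48 8a f7 9c 82

c1 ⊕ c2 = (M1 ⊕ K) ⊕ (M2 ⊕ K) = M1 ⊕ M2 — the shared key cancels under XOR.
byte 0: 10111011 xor 10001100 = 00110111
byte 1: 11010111 xor 01000111 = 10010000
byte 2: 11100010 xor 00001000 = 11101010
byte 3: 01001111 xor 01000000 = 00001111
byte 4: 00100100 xor 01111000 = 01011100
byte 5: 00100000 xor 01111101 = 01011101
byte 6: 11111000 xor 10110000 = 01001000
byte 7: 00010001 xor 10011011 = 10001010
byte 8: 01011010 xor 10101101 = 11110111
byte 9: 11001000 xor 01010100 = 10011100
byte 10: 11100101 xor 01100111 = 10000010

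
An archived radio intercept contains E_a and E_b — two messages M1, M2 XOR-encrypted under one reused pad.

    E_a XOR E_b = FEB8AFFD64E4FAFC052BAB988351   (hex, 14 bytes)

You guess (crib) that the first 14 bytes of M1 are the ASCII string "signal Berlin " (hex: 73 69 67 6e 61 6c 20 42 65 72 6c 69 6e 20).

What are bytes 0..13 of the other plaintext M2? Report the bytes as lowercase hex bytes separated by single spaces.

Since E_a ⊕ E_b = M1 ⊕ M2, XORing with the guessed M1 bytes yields the corresponding M2 bytes: M2 = (E_a ⊕ E_b) ⊕ M1.
byte 0: 254 ⊕ 115 = 141
byte 1: 184 ⊕ 105 = 209
byte 2: 175 ⊕ 103 = 200
byte 3: 253 ⊕ 110 = 147
byte 4: 100 ⊕  97 =   5
byte 5: 228 ⊕ 108 = 136
byte 6: 250 ⊕  32 = 218
byte 7: 252 ⊕  66 = 190
byte 8:   5 ⊕ 101 =  96
byte 9:  43 ⊕ 114 =  89
byte 10: 171 ⊕ 108 = 199
byte 11: 152 ⊕ 105 = 241
byte 12: 131 ⊕ 110 = 237
byte 13:  81 ⊕  32 = 113

8d d1 c8 93 05 88 da be 60 59 c7 f1 ed 71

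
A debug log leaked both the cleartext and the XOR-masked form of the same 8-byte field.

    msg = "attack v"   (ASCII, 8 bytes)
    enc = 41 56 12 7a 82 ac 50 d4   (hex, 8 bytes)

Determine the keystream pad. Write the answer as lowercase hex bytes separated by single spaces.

Since enc = msg ⊕ pad, XORing both sides with msg gives pad = msg ⊕ enc.
byte 0:  97 XOR  65 =  32
byte 1: 116 XOR  86 =  34
byte 2: 116 XOR  18 = 102
byte 3:  97 XOR 122 =  27
byte 4:  99 XOR 130 = 225
byte 5: 107 XOR 172 = 199
byte 6:  32 XOR  80 = 112
byte 7: 118 XOR 212 = 162

20 22 66 1b e1 c7 70 a2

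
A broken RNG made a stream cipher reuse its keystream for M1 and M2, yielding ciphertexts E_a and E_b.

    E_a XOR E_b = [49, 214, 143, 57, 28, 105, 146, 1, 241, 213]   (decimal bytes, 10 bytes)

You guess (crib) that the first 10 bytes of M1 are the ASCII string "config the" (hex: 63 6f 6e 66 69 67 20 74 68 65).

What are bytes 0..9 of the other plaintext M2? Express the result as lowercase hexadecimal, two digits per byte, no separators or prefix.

52b9e15f750eb27599b0

Since E_a ⊕ E_b = M1 ⊕ M2, XORing with the guessed M1 bytes yields the corresponding M2 bytes: M2 = (E_a ⊕ E_b) ⊕ M1.
31 ⊕ 63 = 52
d6 ⊕ 6f = b9
8f ⊕ 6e = e1
39 ⊕ 66 = 5f
1c ⊕ 69 = 75
69 ⊕ 67 = 0e
92 ⊕ 20 = b2
01 ⊕ 74 = 75
f1 ⊕ 68 = 99
d5 ⊕ 65 = b0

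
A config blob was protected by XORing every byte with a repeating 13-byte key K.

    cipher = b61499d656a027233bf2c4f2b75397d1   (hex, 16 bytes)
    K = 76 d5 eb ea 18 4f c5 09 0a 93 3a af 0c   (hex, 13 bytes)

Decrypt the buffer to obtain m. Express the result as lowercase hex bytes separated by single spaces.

The 13-byte key repeats, so the effective keystream is 76 d5 eb ea 18 4f c5 09 0a 93 3a af 0c 76 d5 eb.
byte 0: b6 ^ 76 = c0
byte 1: 14 ^ d5 = c1
byte 2: 99 ^ eb = 72
byte 3: d6 ^ ea = 3c
byte 4: 56 ^ 18 = 4e
byte 5: a0 ^ 4f = ef
byte 6: 27 ^ c5 = e2
byte 7: 23 ^ 09 = 2a
byte 8: 3b ^ 0a = 31
byte 9: f2 ^ 93 = 61
byte 10: c4 ^ 3a = fe
byte 11: f2 ^ af = 5d
byte 12: b7 ^ 0c = bb
byte 13: 53 ^ 76 = 25
byte 14: 97 ^ d5 = 42
byte 15: d1 ^ eb = 3a

c0 c1 72 3c 4e ef e2 2a 31 61 fe 5d bb 25 42 3a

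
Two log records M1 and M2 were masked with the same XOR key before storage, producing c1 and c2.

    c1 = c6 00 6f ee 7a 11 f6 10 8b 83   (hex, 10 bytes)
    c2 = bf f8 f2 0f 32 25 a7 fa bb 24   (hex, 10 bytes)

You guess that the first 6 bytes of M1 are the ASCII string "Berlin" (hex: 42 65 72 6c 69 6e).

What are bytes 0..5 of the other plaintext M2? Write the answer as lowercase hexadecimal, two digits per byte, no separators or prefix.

First, c1 ⊕ c2 = (M1 ⊕ K) ⊕ (M2 ⊕ K) = M1 ⊕ M2, so the key drops out. Then M2 = (M1 ⊕ M2) ⊕ M1 over the first 6 bytes.
byte 0: (c6 ^ bf) ^ 42 = 79 ^ 42 = 3b
byte 1: (00 ^ f8) ^ 65 = f8 ^ 65 = 9d
byte 2: (6f ^ f2) ^ 72 = 9d ^ 72 = ef
byte 3: (ee ^ 0f) ^ 6c = e1 ^ 6c = 8d
byte 4: (7a ^ 32) ^ 69 = 48 ^ 69 = 21
byte 5: (11 ^ 25) ^ 6e = 34 ^ 6e = 5a

3b9def8d215a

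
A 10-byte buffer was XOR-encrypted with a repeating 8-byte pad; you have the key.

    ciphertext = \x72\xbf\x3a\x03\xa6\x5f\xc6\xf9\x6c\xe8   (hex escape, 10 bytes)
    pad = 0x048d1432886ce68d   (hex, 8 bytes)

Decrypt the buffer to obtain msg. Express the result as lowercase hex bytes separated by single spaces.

76 32 2e 31 2e 33 20 74 68 65

The 8-byte key repeats, so the effective keystream is 04 8d 14 32 88 6c e6 8d 04 8d.
byte 0: 01110010 ^ 00000100 = 01110110
byte 1: 10111111 ^ 10001101 = 00110010
byte 2: 00111010 ^ 00010100 = 00101110
byte 3: 00000011 ^ 00110010 = 00110001
byte 4: 10100110 ^ 10001000 = 00101110
byte 5: 01011111 ^ 01101100 = 00110011
byte 6: 11000110 ^ 11100110 = 00100000
byte 7: 11111001 ^ 10001101 = 01110100
byte 8: 01101100 ^ 00000100 = 01101000
byte 9: 11101000 ^ 10001101 = 01100101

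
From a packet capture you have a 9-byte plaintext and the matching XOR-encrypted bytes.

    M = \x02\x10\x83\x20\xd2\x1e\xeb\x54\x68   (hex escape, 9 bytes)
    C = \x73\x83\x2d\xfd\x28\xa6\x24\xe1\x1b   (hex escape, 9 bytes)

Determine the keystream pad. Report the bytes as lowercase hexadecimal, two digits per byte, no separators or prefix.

7193aeddfab8cfb573

Since C = M ⊕ pad, XORing both sides with M gives pad = M ⊕ C.
byte 0: 02 ⊕ 73 = 71
byte 1: 10 ⊕ 83 = 93
byte 2: 83 ⊕ 2d = ae
byte 3: 20 ⊕ fd = dd
byte 4: d2 ⊕ 28 = fa
byte 5: 1e ⊕ a6 = b8
byte 6: eb ⊕ 24 = cf
byte 7: 54 ⊕ e1 = b5
byte 8: 68 ⊕ 1b = 73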